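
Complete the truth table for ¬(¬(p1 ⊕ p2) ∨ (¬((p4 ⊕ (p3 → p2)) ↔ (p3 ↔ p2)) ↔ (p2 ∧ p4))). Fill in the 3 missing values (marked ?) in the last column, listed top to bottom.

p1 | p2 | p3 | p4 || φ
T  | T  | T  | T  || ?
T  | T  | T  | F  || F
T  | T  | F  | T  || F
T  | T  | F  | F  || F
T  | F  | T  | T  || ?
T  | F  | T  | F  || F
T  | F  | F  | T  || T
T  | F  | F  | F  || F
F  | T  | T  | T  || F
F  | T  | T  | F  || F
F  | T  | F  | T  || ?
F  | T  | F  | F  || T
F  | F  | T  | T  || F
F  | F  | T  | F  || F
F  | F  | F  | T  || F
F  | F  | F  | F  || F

F, T, T

Row p1=T, p2=T, p3=T, p4=T: ¬(p1 ⊕ p2) = T, (¬((p4 ⊕ (p3 → p2)) ↔ (p3 ↔ p2)) ↔ (p2 ∧ p4)) = T, (¬(p1 ⊕ p2) ∨ (¬((p4 ⊕ (p3 → p2)) ↔ (p3 ↔ p2)) ↔ (p2 ∧ p4))) = T, so the formula = F.
Row p1=T, p2=F, p3=T, p4=T: ¬(p1 ⊕ p2) = F, (¬((p4 ⊕ (p3 → p2)) ↔ (p3 ↔ p2)) ↔ (p2 ∧ p4)) = F, (¬(p1 ⊕ p2) ∨ (¬((p4 ⊕ (p3 → p2)) ↔ (p3 ↔ p2)) ↔ (p2 ∧ p4))) = F, so the formula = T.
Row p1=F, p2=T, p3=F, p4=T: ¬(p1 ⊕ p2) = F, (¬((p4 ⊕ (p3 → p2)) ↔ (p3 ↔ p2)) ↔ (p2 ∧ p4)) = F, (¬(p1 ⊕ p2) ∨ (¬((p4 ⊕ (p3 → p2)) ↔ (p3 ↔ p2)) ↔ (p2 ∧ p4))) = F, so the formula = T.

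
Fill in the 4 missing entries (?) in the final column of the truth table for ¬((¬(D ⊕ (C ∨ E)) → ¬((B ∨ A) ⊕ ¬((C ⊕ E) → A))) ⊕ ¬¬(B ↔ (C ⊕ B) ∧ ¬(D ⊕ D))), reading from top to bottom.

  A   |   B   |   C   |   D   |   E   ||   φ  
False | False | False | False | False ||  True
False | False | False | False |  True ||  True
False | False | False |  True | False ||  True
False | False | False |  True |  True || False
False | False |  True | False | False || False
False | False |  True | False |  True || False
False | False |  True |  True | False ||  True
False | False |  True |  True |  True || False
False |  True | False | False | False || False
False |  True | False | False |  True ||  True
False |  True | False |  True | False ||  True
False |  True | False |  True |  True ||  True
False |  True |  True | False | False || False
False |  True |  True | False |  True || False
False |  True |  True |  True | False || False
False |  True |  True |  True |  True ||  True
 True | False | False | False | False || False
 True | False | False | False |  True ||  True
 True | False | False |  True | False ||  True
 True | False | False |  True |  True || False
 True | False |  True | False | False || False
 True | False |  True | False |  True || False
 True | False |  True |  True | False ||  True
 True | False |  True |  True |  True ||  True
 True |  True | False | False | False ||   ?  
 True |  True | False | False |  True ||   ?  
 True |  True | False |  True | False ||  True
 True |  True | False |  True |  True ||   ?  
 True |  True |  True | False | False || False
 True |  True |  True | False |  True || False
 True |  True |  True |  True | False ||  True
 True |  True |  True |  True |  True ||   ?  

Row 25: (¬(D ⊕ (C ∨ E)) → ¬((B ∨ A) ⊕ ¬((C ⊕ E) → A))) = False, ¬¬(B ↔ (C ⊕ B) ∧ ¬(D ⊕ D)) = True, ((¬(D ⊕ (C ∨ E)) → ¬((B ∨ A) ⊕ ¬((C ⊕ E) → A))) ⊕ ¬¬(B ↔ (C ⊕ B) ∧ ¬(D ⊕ D))) = True, so the formula = False.
Row 26: (¬(D ⊕ (C ∨ E)) → ¬((B ∨ A) ⊕ ¬((C ⊕ E) → A))) = True, ¬¬(B ↔ (C ⊕ B) ∧ ¬(D ⊕ D)) = True, ((¬(D ⊕ (C ∨ E)) → ¬((B ∨ A) ⊕ ¬((C ⊕ E) → A))) ⊕ ¬¬(B ↔ (C ⊕ B) ∧ ¬(D ⊕ D))) = False, so the formula = True.
Row 28: (¬(D ⊕ (C ∨ E)) → ¬((B ∨ A) ⊕ ¬((C ⊕ E) → A))) = False, ¬¬(B ↔ (C ⊕ B) ∧ ¬(D ⊕ D)) = True, ((¬(D ⊕ (C ∨ E)) → ¬((B ∨ A) ⊕ ¬((C ⊕ E) → A))) ⊕ ¬¬(B ↔ (C ⊕ B) ∧ ¬(D ⊕ D))) = True, so the formula = False.
Row 32: (¬(D ⊕ (C ∨ E)) → ¬((B ∨ A) ⊕ ¬((C ⊕ E) → A))) = False, ¬¬(B ↔ (C ⊕ B) ∧ ¬(D ⊕ D)) = False, ((¬(D ⊕ (C ∨ E)) → ¬((B ∨ A) ⊕ ¬((C ⊕ E) → A))) ⊕ ¬¬(B ↔ (C ⊕ B) ∧ ¬(D ⊕ D))) = False, so the formula = True.

False, True, False, True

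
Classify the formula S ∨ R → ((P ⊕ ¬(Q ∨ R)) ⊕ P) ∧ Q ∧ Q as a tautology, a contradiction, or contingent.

contingent

P | Q | R | S || (S ∨ R) | (Q ∨ R) | ¬(Q ∨ R) | (P ⊕ ¬(Q ∨ R)) | ((P ⊕ ¬(Q ∨ R)) ⊕ P) | φ
T | T | T | T ||    T    |    T    |    F     |       T        |          F           | F
T | T | T | F ||    T    |    T    |    F     |       T        |          F           | F
T | T | F | T ||    T    |    T    |    F     |       T        |          F           | F
T | T | F | F ||    F    |    T    |    F     |       T        |          F           | T
T | F | T | T ||    T    |    T    |    F     |       T        |          F           | F
T | F | T | F ||    T    |    T    |    F     |       T        |          F           | F
T | F | F | T ||    T    |    F    |    T     |       F        |          T           | F
T | F | F | F ||    F    |    F    |    T     |       F        |          T           | T
F | T | T | T ||    T    |    T    |    F     |       F        |          F           | F
F | T | T | F ||    T    |    T    |    F     |       F        |          F           | F
F | T | F | T ||    T    |    T    |    F     |       F        |          F           | F
F | T | F | F ||    F    |    T    |    F     |       F        |          F           | T
F | F | T | T ||    T    |    T    |    F     |       F        |          F           | F
F | F | T | F ||    T    |    T    |    F     |       F        |          F           | F
F | F | F | T ||    T    |    F    |    T     |       T        |          T           | F
F | F | F | F ||    F    |    F    |    T     |       T        |          T           | T
4 of 16 rows are T, so the formula is contingent.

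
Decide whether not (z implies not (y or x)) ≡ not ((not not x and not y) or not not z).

not equivalent

x  y  z  |  φ  ψ
T  T  T  |  T  F
T  T  F  |  F  T
T  F  T  |  T  F
T  F  F  |  F  F
F  T  T  |  T  F
F  T  F  |  F  T
F  F  T  |  F  F
F  F  F  |  F  T
The columns differ at x=T, y=T, z=T (φ=T, ψ=F), so they are not equivalent.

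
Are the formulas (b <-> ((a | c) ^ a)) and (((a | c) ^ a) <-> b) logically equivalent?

a  b  c  |  φ  ψ
0  0  0  |  1  1
0  0  1  |  0  0
0  1  0  |  0  0
0  1  1  |  1  1
1  0  0  |  1  1
1  0  1  |  1  1
1  1  0  |  0  0
1  1  1  |  0  0
The columns for φ and ψ agree on every row, so they are logically equivalent.

equivalent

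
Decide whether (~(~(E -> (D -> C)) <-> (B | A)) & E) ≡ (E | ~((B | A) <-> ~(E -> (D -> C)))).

A | B | C | D | E | φ | ψ
- | - | - | - | - | - | -
F | F | F | F | F | F | F
F | F | F | F | T | F | T
F | F | F | T | F | F | F
F | F | F | T | T | T | T
F | F | T | F | F | F | F
F | F | T | F | T | F | T
F | F | T | T | F | F | F
F | F | T | T | T | F | T
F | T | F | F | F | F | T
F | T | F | F | T | T | T
F | T | F | T | F | F | T
F | T | F | T | T | F | T
F | T | T | F | F | F | T
F | T | T | F | T | T | T
F | T | T | T | F | F | T
F | T | T | T | T | T | T
T | F | F | F | F | F | T
T | F | F | F | T | T | T
T | F | F | T | F | F | T
T | F | F | T | T | F | T
T | F | T | F | F | F | T
T | F | T | F | T | T | T
T | F | T | T | F | F | T
T | F | T | T | T | T | T
T | T | F | F | F | F | T
T | T | F | F | T | T | T
T | T | F | T | F | F | T
T | T | F | T | T | F | T
T | T | T | F | F | F | T
T | T | T | F | T | T | T
T | T | T | T | F | F | T
T | T | T | T | T | T | T
The columns differ at A=F, B=F, C=F, D=F, E=T (φ=F, ψ=T), so they are not equivalent.

not equivalent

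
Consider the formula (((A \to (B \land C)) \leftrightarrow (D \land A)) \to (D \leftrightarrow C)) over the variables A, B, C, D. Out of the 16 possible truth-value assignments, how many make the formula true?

A | B | C | D | (B \land C) | (A \to (B \land C)) | (D \land A) | (D \leftrightarrow C) | φ
- | - | - | - | ----------- | ------------------- | ----------- | --------------------- | -
T | T | T | T |      T      |          T          |      T      |           T           | T
T | T | T | F |      T      |          T          |      F      |           F           | T
T | T | F | T |      F      |          F          |      T      |           F           | T
T | T | F | F |      F      |          F          |      F      |           T           | T
T | F | T | T |      F      |          F          |      T      |           T           | T
T | F | T | F |      F      |          F          |      F      |           F           | F
T | F | F | T |      F      |          F          |      T      |           F           | T
T | F | F | F |      F      |          F          |      F      |           T           | T
F | T | T | T |      T      |          T          |      F      |           T           | T
F | T | T | F |      T      |          T          |      F      |           F           | T
F | T | F | T |      F      |          T          |      F      |           F           | T
F | T | F | F |      F      |          T          |      F      |           T           | T
F | F | T | T |      F      |          T          |      F      |           T           | T
F | F | T | F |      F      |          T          |      F      |           F           | T
F | F | F | T |      F      |          T          |      F      |           F           | T
F | F | F | F |      F      |          T          |      F      |           T           | T
The formula is true on 15 of the 16 rows.

15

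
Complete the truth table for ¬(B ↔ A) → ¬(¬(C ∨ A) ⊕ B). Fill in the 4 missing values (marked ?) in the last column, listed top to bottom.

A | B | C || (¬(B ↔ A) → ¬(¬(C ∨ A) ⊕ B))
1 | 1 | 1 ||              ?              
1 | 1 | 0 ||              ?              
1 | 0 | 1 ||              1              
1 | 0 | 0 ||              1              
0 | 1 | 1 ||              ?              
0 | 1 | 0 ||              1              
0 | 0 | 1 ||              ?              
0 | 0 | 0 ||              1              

Row A=1, B=1, C=1: ¬(B ↔ A) = 0, ¬(¬(C ∨ A) ⊕ B) = 0, so (¬(B ↔ A) → ¬(¬(C ∨ A) ⊕ B)) = 1.
Row A=1, B=1, C=0: ¬(B ↔ A) = 0, ¬(¬(C ∨ A) ⊕ B) = 0, so (¬(B ↔ A) → ¬(¬(C ∨ A) ⊕ B)) = 1.
Row A=0, B=1, C=1: ¬(B ↔ A) = 1, ¬(¬(C ∨ A) ⊕ B) = 0, so (¬(B ↔ A) → ¬(¬(C ∨ A) ⊕ B)) = 0.
Row A=0, B=0, C=1: ¬(B ↔ A) = 0, ¬(¬(C ∨ A) ⊕ B) = 1, so (¬(B ↔ A) → ¬(¬(C ∨ A) ⊕ B)) = 1.

1, 1, 0, 1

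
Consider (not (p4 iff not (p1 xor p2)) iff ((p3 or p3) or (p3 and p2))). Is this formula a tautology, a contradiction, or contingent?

contingent

  p1     p2     p3     p4   |  (p1 xor p2)  not (p1 xor p2)  (p4 iff not (p1 xor p2))  not (p4 iff not (p1 xor p2))  (p3 or p3)  (p3 and p2)  ((p3 or p3) or (p3 and p2))    φ  
 True   True   True   True  |     False           True                 True                       False                 True         True                 True             False
 True   True   True  False  |     False           True                False                        True                 True         True                 True              True
 True   True  False   True  |     False           True                 True                       False                False        False                False              True
 True   True  False  False  |     False           True                False                        True                False        False                False             False
 True  False   True   True  |      True          False                False                        True                 True        False                 True              True
 True  False   True  False  |      True          False                 True                       False                 True        False                 True             False
 True  False  False   True  |      True          False                False                        True                False        False                False             False
 True  False  False  False  |      True          False                 True                       False                False        False                False              True
False   True   True   True  |      True          False                False                        True                 True         True                 True              True
False   True   True  False  |      True          False                 True                       False                 True         True                 True             False
False   True  False   True  |      True          False                False                        True                False        False                False             False
False   True  False  False  |      True          False                 True                       False                False        False                False              True
False  False   True   True  |     False           True                 True                       False                 True        False                 True             False
False  False   True  False  |     False           True                False                        True                 True        False                 True              True
False  False  False   True  |     False           True                 True                       False                False        False                False              True
False  False  False  False  |     False           True                False                        True                False        False                False             False
8 of 16 rows are True, so the formula is contingent.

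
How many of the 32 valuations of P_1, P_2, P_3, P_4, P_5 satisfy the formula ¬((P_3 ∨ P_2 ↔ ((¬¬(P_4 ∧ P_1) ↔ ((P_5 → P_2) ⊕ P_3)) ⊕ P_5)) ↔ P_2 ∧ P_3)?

P_1 | P_2 | P_3 | P_4 | P_5 | φ
--- | --- | --- | --- | --- | -
 T  |  T  |  T  |  T  |  T  | F
 T  |  T  |  T  |  T  |  F  | T
 T  |  T  |  T  |  F  |  T  | T
 T  |  T  |  T  |  F  |  F  | F
 T  |  T  |  F  |  T  |  T  | F
 T  |  T  |  F  |  T  |  F  | T
 T  |  T  |  F  |  F  |  T  | T
 T  |  T  |  F  |  F  |  F  | F
 T  |  F  |  T  |  T  |  T  | F
 T  |  F  |  T  |  T  |  F  | F
 T  |  F  |  T  |  F  |  T  | T
 T  |  F  |  T  |  F  |  F  | T
 T  |  F  |  F  |  T  |  T  | F
 T  |  F  |  F  |  T  |  F  | F
 T  |  F  |  F  |  F  |  T  | T
 T  |  F  |  F  |  F  |  F  | T
 F  |  T  |  T  |  T  |  T  | T
 F  |  T  |  T  |  T  |  F  | F
 F  |  T  |  T  |  F  |  T  | T
 F  |  T  |  T  |  F  |  F  | F
 F  |  T  |  F  |  T  |  T  | T
 F  |  T  |  F  |  T  |  F  | F
 F  |  T  |  F  |  F  |  T  | T
 F  |  T  |  F  |  F  |  F  | F
 F  |  F  |  T  |  T  |  T  | T
 F  |  F  |  T  |  T  |  F  | T
 F  |  F  |  T  |  F  |  T  | T
 F  |  F  |  T  |  F  |  F  | T
 F  |  F  |  F  |  T  |  T  | T
 F  |  F  |  F  |  T  |  F  | T
 F  |  F  |  F  |  F  |  T  | T
 F  |  F  |  F  |  F  |  F  | T
The formula is true on 20 of the 32 rows.

20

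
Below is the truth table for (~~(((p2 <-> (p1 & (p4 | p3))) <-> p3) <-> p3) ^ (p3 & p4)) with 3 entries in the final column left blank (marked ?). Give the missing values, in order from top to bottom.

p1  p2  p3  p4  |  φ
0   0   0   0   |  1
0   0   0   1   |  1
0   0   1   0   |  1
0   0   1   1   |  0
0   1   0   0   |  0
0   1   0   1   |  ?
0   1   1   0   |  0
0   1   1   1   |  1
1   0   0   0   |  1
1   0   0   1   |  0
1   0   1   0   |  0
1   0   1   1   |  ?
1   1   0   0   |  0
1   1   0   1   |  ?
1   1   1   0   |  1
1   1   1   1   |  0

Row p1=0, p2=1, p3=0, p4=1: ~~(((p2 <-> (p1 & (p4 | p3))) <-> p3) <-> p3) = 0, (p3 & p4) = 0, so the formula = 0.
Row p1=1, p2=0, p3=1, p4=1: ~~(((p2 <-> (p1 & (p4 | p3))) <-> p3) <-> p3) = 0, (p3 & p4) = 1, so the formula = 1.
Row p1=1, p2=1, p3=0, p4=1: ~~(((p2 <-> (p1 & (p4 | p3))) <-> p3) <-> p3) = 1, (p3 & p4) = 0, so the formula = 1.

0, 1, 1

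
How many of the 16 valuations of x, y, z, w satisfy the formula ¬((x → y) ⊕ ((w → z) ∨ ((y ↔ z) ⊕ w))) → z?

x | y | z | w || (x → y) | (w → z) | (y ↔ z) | ((y ↔ z) ⊕ w) | ((w → z) ∨ ((y ↔ z) ⊕ w)) | φ
F | F | F | F ||    T    |    T    |    T    |       T       |             T             | F
F | F | F | T ||    T    |    F    |    T    |       F       |             F             | T
F | F | T | F ||    T    |    T    |    F    |       F       |             T             | T
F | F | T | T ||    T    |    T    |    F    |       T       |             T             | T
F | T | F | F ||    T    |    T    |    F    |       F       |             T             | F
F | T | F | T ||    T    |    F    |    F    |       T       |             T             | F
F | T | T | F ||    T    |    T    |    T    |       T       |             T             | T
F | T | T | T ||    T    |    T    |    T    |       F       |             T             | T
T | F | F | F ||    F    |    T    |    T    |       T       |             T             | T
T | F | F | T ||    F    |    F    |    T    |       F       |             F             | F
T | F | T | F ||    F    |    T    |    F    |       F       |             T             | T
T | F | T | T ||    F    |    T    |    F    |       T       |             T             | T
T | T | F | F ||    T    |    T    |    F    |       F       |             T             | F
T | T | F | T ||    T    |    F    |    F    |       T       |             T             | F
T | T | T | F ||    T    |    T    |    T    |       T       |             T             | T
T | T | T | T ||    T    |    T    |    T    |       F       |             T             | T
The formula is true on 10 of the 16 rows.

10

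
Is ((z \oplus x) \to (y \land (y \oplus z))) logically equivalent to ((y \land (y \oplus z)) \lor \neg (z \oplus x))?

equivalent

x  y  z  |  φ  ψ
T  T  T  |  T  T
T  T  F  |  T  T
T  F  T  |  T  T
T  F  F  |  F  F
F  T  T  |  F  F
F  T  F  |  T  T
F  F  T  |  F  F
F  F  F  |  T  T
The columns for φ and ψ agree on every row, so they are logically equivalent.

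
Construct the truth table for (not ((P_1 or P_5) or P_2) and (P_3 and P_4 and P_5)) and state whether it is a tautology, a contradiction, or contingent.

P_1 | P_2 | P_3 | P_4 | P_5 || φ
 T  |  T  |  T  |  T  |  T  || F
 T  |  T  |  T  |  T  |  F  || F
 T  |  T  |  T  |  F  |  T  || F
 T  |  T  |  T  |  F  |  F  || F
 T  |  T  |  F  |  T  |  T  || F
 T  |  T  |  F  |  T  |  F  || F
 T  |  T  |  F  |  F  |  T  || F
 T  |  T  |  F  |  F  |  F  || F
 T  |  F  |  T  |  T  |  T  || F
 T  |  F  |  T  |  T  |  F  || F
 T  |  F  |  T  |  F  |  T  || F
 T  |  F  |  T  |  F  |  F  || F
 T  |  F  |  F  |  T  |  T  || F
 T  |  F  |  F  |  T  |  F  || F
 T  |  F  |  F  |  F  |  T  || F
 T  |  F  |  F  |  F  |  F  || F
 F  |  T  |  T  |  T  |  T  || F
 F  |  T  |  T  |  T  |  F  || F
 F  |  T  |  T  |  F  |  T  || F
 F  |  T  |  T  |  F  |  F  || F
 F  |  T  |  F  |  T  |  T  || F
 F  |  T  |  F  |  T  |  F  || F
 F  |  T  |  F  |  F  |  T  || F
 F  |  T  |  F  |  F  |  F  || F
 F  |  F  |  T  |  T  |  T  || F
 F  |  F  |  T  |  T  |  F  || F
 F  |  F  |  T  |  F  |  T  || F
 F  |  F  |  T  |  F  |  F  || F
 F  |  F  |  F  |  T  |  T  || F
 F  |  F  |  F  |  T  |  F  || F
 F  |  F  |  F  |  F  |  T  || F
 F  |  F  |  F  |  F  |  F  || F
Every row is F, so the formula is a contradiction.

contradiction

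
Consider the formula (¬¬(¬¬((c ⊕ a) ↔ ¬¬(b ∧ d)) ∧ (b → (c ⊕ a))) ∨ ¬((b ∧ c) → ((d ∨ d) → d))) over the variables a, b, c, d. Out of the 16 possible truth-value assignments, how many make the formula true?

6

a  b  c  d  |  (c ⊕ a)  (b ∧ d)  ¬(b ∧ d)  ¬¬(b ∧ d)  ((c ⊕ a) ↔ ¬¬(b ∧ d))  ¬((c ⊕ a) ↔ ¬¬(b ∧ d))  ¬¬((c ⊕ a) ↔ ¬¬(b ∧ d))  (b → (c ⊕ a))  (b ∧ c)  (d ∨ d)  ((d ∨ d) → d)  ((b ∧ c) → ((d ∨ d) → d))  ¬((b ∧ c) → ((d ∨ d) → d))  φ
T  T  T  T  |     F        T        F          T                F                      T                        F                   F           T        T           T                    T                          F               F
T  T  T  F  |     F        F        T          F                T                      F                        T                   F           T        F           T                    T                          F               F
T  T  F  T  |     T        T        F          T                T                      F                        T                   T           F        T           T                    T                          F               T
T  T  F  F  |     T        F        T          F                F                      T                        F                   T           F        F           T                    T                          F               F
T  F  T  T  |     F        F        T          F                T                      F                        T                   T           F        T           T                    T                          F               T
T  F  T  F  |     F        F        T          F                T                      F                        T                   T           F        F           T                    T                          F               T
T  F  F  T  |     T        F        T          F                F                      T                        F                   T           F        T           T                    T                          F               F
T  F  F  F  |     T        F        T          F                F                      T                        F                   T           F        F           T                    T                          F               F
F  T  T  T  |     T        T        F          T                T                      F                        T                   T           T        T           T                    T                          F               T
F  T  T  F  |     T        F        T          F                F                      T                        F                   T           T        F           T                    T                          F               F
F  T  F  T  |     F        T        F          T                F                      T                        F                   F           F        T           T                    T                          F               F
F  T  F  F  |     F        F        T          F                T                      F                        T                   F           F        F           T                    T                          F               F
F  F  T  T  |     T        F        T          F                F                      T                        F                   T           F        T           T                    T                          F               F
F  F  T  F  |     T        F        T          F                F                      T                        F                   T           F        F           T                    T                          F               F
F  F  F  T  |     F        F        T          F                T                      F                        T                   T           F        T           T                    T                          F               T
F  F  F  F  |     F        F        T          F                T                      F                        T                   T           F        F           T                    T                          F               T
The formula is true on 6 of the 16 rows.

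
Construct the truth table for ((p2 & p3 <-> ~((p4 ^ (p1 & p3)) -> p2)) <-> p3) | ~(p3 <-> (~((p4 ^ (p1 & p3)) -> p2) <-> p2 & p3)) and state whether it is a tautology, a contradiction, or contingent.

p1  p2  p3  p4  |  φ
T   T   T   T   |  T
T   T   T   F   |  T
T   T   F   T   |  T
T   T   F   F   |  T
T   F   T   T   |  T
T   F   T   F   |  T
T   F   F   T   |  T
T   F   F   F   |  T
F   T   T   T   |  T
F   T   T   F   |  T
F   T   F   T   |  T
F   T   F   F   |  T
F   F   T   T   |  T
F   F   T   F   |  T
F   F   F   T   |  T
F   F   F   F   |  T
Every row is T, so the formula is a tautology.

tautology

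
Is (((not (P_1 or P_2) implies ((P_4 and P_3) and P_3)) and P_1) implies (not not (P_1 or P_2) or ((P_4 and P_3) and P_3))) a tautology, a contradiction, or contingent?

P_1 | P_2 | P_3 | P_4 || (P_1 or P_2) | not (P_1 or P_2) | (P_4 and P_3) | ((P_4 and P_3) and P_3) | not not (P_1 or P_2) | φ
 T  |  T  |  T  |  T  ||      T       |        F         |       T       |            T            |          T           | T
 T  |  T  |  T  |  F  ||      T       |        F         |       F       |            F            |          T           | T
 T  |  T  |  F  |  T  ||      T       |        F         |       F       |            F            |          T           | T
 T  |  T  |  F  |  F  ||      T       |        F         |       F       |            F            |          T           | T
 T  |  F  |  T  |  T  ||      T       |        F         |       T       |            T            |          T           | T
 T  |  F  |  T  |  F  ||      T       |        F         |       F       |            F            |          T           | T
 T  |  F  |  F  |  T  ||      T       |        F         |       F       |            F            |          T           | T
 T  |  F  |  F  |  F  ||      T       |        F         |       F       |            F            |          T           | T
 F  |  T  |  T  |  T  ||      T       |        F         |       T       |            T            |          T           | T
 F  |  T  |  T  |  F  ||      T       |        F         |       F       |            F            |          T           | T
 F  |  T  |  F  |  T  ||      T       |        F         |       F       |            F            |          T           | T
 F  |  T  |  F  |  F  ||      T       |        F         |       F       |            F            |          T           | T
 F  |  F  |  T  |  T  ||      F       |        T         |       T       |            T            |          F           | T
 F  |  F  |  T  |  F  ||      F       |        T         |       F       |            F            |          F           | T
 F  |  F  |  F  |  T  ||      F       |        T         |       F       |            F            |          F           | T
 F  |  F  |  F  |  F  ||      F       |        T         |       F       |            F            |          F           | T
Every row is T, so the formula is a tautology.

tautology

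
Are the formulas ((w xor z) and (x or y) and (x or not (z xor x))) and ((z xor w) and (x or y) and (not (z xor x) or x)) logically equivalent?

x | y | z | w || φ | ψ
T | T | T | T || F | F
T | T | T | F || T | T
T | T | F | T || T | T
T | T | F | F || F | F
T | F | T | T || F | F
T | F | T | F || T | T
T | F | F | T || T | T
T | F | F | F || F | F
F | T | T | T || F | F
F | T | T | F || F | F
F | T | F | T || T | T
F | T | F | F || F | F
F | F | T | T || F | F
F | F | T | F || F | F
F | F | F | T || F | F
F | F | F | F || F | F
The columns for φ and ψ agree on every row, so they are logically equivalent.

equivalent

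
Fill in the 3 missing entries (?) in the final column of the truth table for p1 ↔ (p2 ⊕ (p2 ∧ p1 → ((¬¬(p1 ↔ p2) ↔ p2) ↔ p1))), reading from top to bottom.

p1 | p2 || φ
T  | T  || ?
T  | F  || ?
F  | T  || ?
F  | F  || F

Row p1=T, p2=T: (p2 ⊕ (p2 ∧ p1 → ((¬¬(p1 ↔ p2) ↔ p2) ↔ p1))) = F, so the formula = F.
Row p1=T, p2=F: (p2 ⊕ (p2 ∧ p1 → ((¬¬(p1 ↔ p2) ↔ p2) ↔ p1))) = T, so the formula = T.
Row p1=F, p2=T: (p2 ⊕ (p2 ∧ p1 → ((¬¬(p1 ↔ p2) ↔ p2) ↔ p1))) = F, so the formula = T.

F, T, T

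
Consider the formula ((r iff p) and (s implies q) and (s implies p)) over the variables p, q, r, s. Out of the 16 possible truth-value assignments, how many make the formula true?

p  q  r  s  |  φ
T  T  T  T  |  T
T  T  T  F  |  T
T  T  F  T  |  F
T  T  F  F  |  F
T  F  T  T  |  F
T  F  T  F  |  T
T  F  F  T  |  F
T  F  F  F  |  F
F  T  T  T  |  F
F  T  T  F  |  F
F  T  F  T  |  F
F  T  F  F  |  T
F  F  T  T  |  F
F  F  T  F  |  F
F  F  F  T  |  F
F  F  F  F  |  T
The formula is true on 5 of the 16 rows.

5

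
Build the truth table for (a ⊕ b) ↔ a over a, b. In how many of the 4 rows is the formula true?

a | b || (a ⊕ b) | ((a ⊕ b) ↔ a)
F | F ||    F    |       T      
F | T ||    T    |       F      
T | F ||    T    |       T      
T | T ||    F    |       F      
The formula is true on 2 of the 4 rows.

2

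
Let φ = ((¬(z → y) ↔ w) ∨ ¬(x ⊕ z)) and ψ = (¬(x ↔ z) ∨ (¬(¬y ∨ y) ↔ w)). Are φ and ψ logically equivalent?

not equivalent

x | y | z | w || φ | ψ
F | F | F | F || T | T
F | F | F | T || T | F
F | F | T | F || F | T
F | F | T | T || T | T
F | T | F | F || T | T
F | T | F | T || T | F
F | T | T | F || T | T
F | T | T | T || F | T
T | F | F | F || T | T
T | F | F | T || F | T
T | F | T | F || T | T
T | F | T | T || T | F
T | T | F | F || T | T
T | T | F | T || F | T
T | T | T | F || T | T
T | T | T | T || T | F
The columns differ at x=F, y=F, z=F, w=T (φ=T, ψ=F), so they are not equivalent.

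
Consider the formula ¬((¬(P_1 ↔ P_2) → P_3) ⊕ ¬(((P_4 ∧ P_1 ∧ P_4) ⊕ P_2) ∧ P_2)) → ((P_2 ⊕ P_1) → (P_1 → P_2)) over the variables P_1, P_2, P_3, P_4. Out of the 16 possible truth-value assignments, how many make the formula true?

P_1  P_2  P_3  P_4  |  (P_1 ↔ P_2)  ¬(P_1 ↔ P_2)  (¬(P_1 ↔ P_2) → P_3)  (P_4 ∧ P_1 ∧ P_4)  ((P_4 ∧ P_1 ∧ P_4) ⊕ P_2)  (P_2 ⊕ P_1)  (P_1 → P_2)  ((P_2 ⊕ P_1) → (P_1 → P_2))  φ
 F    F    F    F   |       T            F                 T                    F                      F                   F            T                    T               T
 F    F    F    T   |       T            F                 T                    F                      F                   F            T                    T               T
 F    F    T    F   |       T            F                 T                    F                      F                   F            T                    T               T
 F    F    T    T   |       T            F                 T                    F                      F                   F            T                    T               T
 F    T    F    F   |       F            T                 F                    F                      T                   T            T                    T               T
 F    T    F    T   |       F            T                 F                    F                      T                   T            T                    T               T
 F    T    T    F   |       F            T                 T                    F                      T                   T            T                    T               T
 F    T    T    T   |       F            T                 T                    F                      T                   T            T                    T               T
 T    F    F    F   |       F            T                 F                    F                      F                   T            F                    F               T
 T    F    F    T   |       F            T                 F                    T                      T                   T            F                    F               T
 T    F    T    F   |       F            T                 T                    F                      F                   T            F                    F               F
 T    F    T    T   |       F            T                 T                    T                      T                   T            F                    F               F
 T    T    F    F   |       T            F                 T                    F                      T                   F            T                    T               T
 T    T    F    T   |       T            F                 T                    T                      F                   F            T                    T               T
 T    T    T    F   |       T            F                 T                    F                      T                   F            T                    T               T
 T    T    T    T   |       T            F                 T                    T                      F                   F            T                    T               T
The formula is true on 14 of the 16 rows.

14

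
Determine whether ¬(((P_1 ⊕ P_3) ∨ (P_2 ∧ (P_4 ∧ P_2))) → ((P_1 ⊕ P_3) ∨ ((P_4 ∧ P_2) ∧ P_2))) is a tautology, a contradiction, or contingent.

contradiction

P_1  P_2  P_3  P_4  |  (P_1 ⊕ P_3)  (P_4 ∧ P_2)  (P_2 ∧ (P_4 ∧ P_2))  ((P_4 ∧ P_2) ∧ P_2)  φ
 T    T    T    T   |       F            T                T                    T           F
 T    T    T    F   |       F            F                F                    F           F
 T    T    F    T   |       T            T                T                    T           F
 T    T    F    F   |       T            F                F                    F           F
 T    F    T    T   |       F            F                F                    F           F
 T    F    T    F   |       F            F                F                    F           F
 T    F    F    T   |       T            F                F                    F           F
 T    F    F    F   |       T            F                F                    F           F
 F    T    T    T   |       T            T                T                    T           F
 F    T    T    F   |       T            F                F                    F           F
 F    T    F    T   |       F            T                T                    T           F
 F    T    F    F   |       F            F                F                    F           F
 F    F    T    T   |       T            F                F                    F           F
 F    F    T    F   |       T            F                F                    F           F
 F    F    F    T   |       F            F                F                    F           F
 F    F    F    F   |       F            F                F                    F           F
Every row is F, so the formula is a contradiction.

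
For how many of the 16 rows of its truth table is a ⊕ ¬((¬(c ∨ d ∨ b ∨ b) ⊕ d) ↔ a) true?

10

a | b | c | d | (c ∨ d ∨ b ∨ b) | ¬(c ∨ d ∨ b ∨ b) | (¬(c ∨ d ∨ b ∨ b) ⊕ d) | ((¬(c ∨ d ∨ b ∨ b) ⊕ d) ↔ a) | φ
- | - | - | - | --------------- | ---------------- | ---------------------- | ---------------------------- | -
T | T | T | T |        T        |        F         |           T            |              T               | T
T | T | T | F |        T        |        F         |           F            |              F               | F
T | T | F | T |        T        |        F         |           T            |              T               | T
T | T | F | F |        T        |        F         |           F            |              F               | F
T | F | T | T |        T        |        F         |           T            |              T               | T
T | F | T | F |        T        |        F         |           F            |              F               | F
T | F | F | T |        T        |        F         |           T            |              T               | T
T | F | F | F |        F        |        T         |           T            |              T               | T
F | T | T | T |        T        |        F         |           T            |              F               | T
F | T | T | F |        T        |        F         |           F            |              T               | F
F | T | F | T |        T        |        F         |           T            |              F               | T
F | T | F | F |        T        |        F         |           F            |              T               | F
F | F | T | T |        T        |        F         |           T            |              F               | T
F | F | T | F |        T        |        F         |           F            |              T               | F
F | F | F | T |        T        |        F         |           T            |              F               | T
F | F | F | F |        F        |        T         |           T            |              F               | T
The formula is true on 10 of the 16 rows.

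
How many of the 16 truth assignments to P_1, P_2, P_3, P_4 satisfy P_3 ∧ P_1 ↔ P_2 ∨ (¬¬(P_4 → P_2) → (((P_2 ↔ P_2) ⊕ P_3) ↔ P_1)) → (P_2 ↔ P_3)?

9

 P_1  |  P_2  |  P_3  |  P_4  ||   φ  
 True |  True |  True |  True ||  True
 True |  True |  True | False ||  True
 True |  True | False |  True ||  True
 True |  True | False | False ||  True
 True | False |  True |  True || False
 True | False |  True | False ||  True
 True | False | False |  True || False
 True | False | False | False || False
False |  True |  True |  True || False
False |  True |  True | False || False
False |  True | False |  True ||  True
False |  True | False | False ||  True
False | False |  True |  True ||  True
False | False |  True | False ||  True
False | False | False |  True || False
False | False | False | False || False
The formula is true on 9 of the 16 rows.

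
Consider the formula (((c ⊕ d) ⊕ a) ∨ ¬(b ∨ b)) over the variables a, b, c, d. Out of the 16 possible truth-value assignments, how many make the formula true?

a | b | c | d | (((c ⊕ d) ⊕ a) ∨ ¬(b ∨ b))
- | - | - | - | --------------------------
F | F | F | F |             T             
F | F | F | T |             T             
F | F | T | F |             T             
F | F | T | T |             T             
F | T | F | F |             F             
F | T | F | T |             T             
F | T | T | F |             T             
F | T | T | T |             F             
T | F | F | F |             T             
T | F | F | T |             T             
T | F | T | F |             T             
T | F | T | T |             T             
T | T | F | F |             T             
T | T | F | T |             F             
T | T | T | F |             F             
T | T | T | T |             T             
The formula is true on 12 of the 16 rows.

12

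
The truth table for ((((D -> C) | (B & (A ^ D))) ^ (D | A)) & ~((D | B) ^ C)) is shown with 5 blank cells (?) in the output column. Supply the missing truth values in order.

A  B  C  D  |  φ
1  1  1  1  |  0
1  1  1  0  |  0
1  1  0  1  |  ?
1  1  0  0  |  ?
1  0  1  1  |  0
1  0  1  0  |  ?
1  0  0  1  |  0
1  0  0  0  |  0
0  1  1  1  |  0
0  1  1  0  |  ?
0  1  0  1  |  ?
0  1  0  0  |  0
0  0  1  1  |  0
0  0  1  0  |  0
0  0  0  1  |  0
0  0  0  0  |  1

0, 0, 0, 1, 0

Row A=1, B=1, C=0, D=1: (((D -> C) | (B & (A ^ D))) ^ (D | A)) = 1, ~((D | B) ^ C) = 0, so the formula = 0.
Row A=1, B=1, C=0, D=0: (((D -> C) | (B & (A ^ D))) ^ (D | A)) = 0, ~((D | B) ^ C) = 0, so the formula = 0.
Row A=1, B=0, C=1, D=0: (((D -> C) | (B & (A ^ D))) ^ (D | A)) = 0, ~((D | B) ^ C) = 0, so the formula = 0.
Row A=0, B=1, C=1, D=0: (((D -> C) | (B & (A ^ D))) ^ (D | A)) = 1, ~((D | B) ^ C) = 1, so the formula = 1.
Row A=0, B=1, C=0, D=1: (((D -> C) | (B & (A ^ D))) ^ (D | A)) = 0, ~((D | B) ^ C) = 0, so the formula = 0.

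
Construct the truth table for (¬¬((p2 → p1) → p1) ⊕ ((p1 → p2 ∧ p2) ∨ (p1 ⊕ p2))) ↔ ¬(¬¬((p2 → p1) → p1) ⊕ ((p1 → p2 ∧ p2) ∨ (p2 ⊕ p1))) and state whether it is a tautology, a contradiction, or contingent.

contradiction

p1 | p2 | (p2 → p1) | ((p2 → p1) → p1) | ¬((p2 → p1) → p1) | ¬¬((p2 → p1) → p1) | (p2 ∧ p2) | (p1 → (p2 ∧ p2)) | (p1 ⊕ p2) | (p2 ⊕ p1) | φ
-- | -- | --------- | ---------------- | ----------------- | ------------------ | --------- | ---------------- | --------- | --------- | -
1  | 1  |     1     |        1         |         0         |         1          |     1     |        1         |     0     |     0     | 0
1  | 0  |     1     |        1         |         0         |         1          |     0     |        0         |     1     |     1     | 0
0  | 1  |     0     |        1         |         0         |         1          |     1     |        1         |     1     |     1     | 0
0  | 0  |     1     |        0         |         1         |         0          |     0     |        1         |     0     |     0     | 0
Every row is 0, so the formula is a contradiction.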